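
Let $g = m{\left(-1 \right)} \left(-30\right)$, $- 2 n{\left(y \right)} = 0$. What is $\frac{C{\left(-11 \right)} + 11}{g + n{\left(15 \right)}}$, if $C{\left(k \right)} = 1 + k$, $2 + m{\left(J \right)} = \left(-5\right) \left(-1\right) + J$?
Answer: $- \frac{1}{60} \approx -0.016667$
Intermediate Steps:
$n{\left(y \right)} = 0$ ($n{\left(y \right)} = \left(- \frac{1}{2}\right) 0 = 0$)
$m{\left(J \right)} = 3 + J$ ($m{\left(J \right)} = -2 + \left(\left(-5\right) \left(-1\right) + J\right) = -2 + \left(5 + J\right) = 3 + J$)
$g = -60$ ($g = \left(3 - 1\right) \left(-30\right) = 2 \left(-30\right) = -60$)
$\frac{C{\left(-11 \right)} + 11}{g + n{\left(15 \right)}} = \frac{\left(1 - 11\right) + 11}{-60 + 0} = \frac{-10 + 11}{-60} = 1 \left(- \frac{1}{60}\right) = - \frac{1}{60}$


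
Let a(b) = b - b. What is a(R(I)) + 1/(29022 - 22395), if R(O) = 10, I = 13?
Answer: 1/6627 ≈ 0.00015090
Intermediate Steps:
a(b) = 0
a(R(I)) + 1/(29022 - 22395) = 0 + 1/(29022 - 22395) = 0 + 1/6627 = 1/6627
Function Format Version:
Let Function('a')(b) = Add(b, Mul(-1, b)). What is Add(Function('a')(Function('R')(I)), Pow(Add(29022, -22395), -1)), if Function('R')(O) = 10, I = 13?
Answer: Rational(1, 6627) ≈ 0.00015090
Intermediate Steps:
Function('a')(b) = 0
Add(Function('a')(Function('R')(I)), Pow(Add(29022, -22395), -1)) = Add(0, Pow(Add(29022, -22395), -1)) = Add(0, Pow(6627, -1)) = Add(0, Rational(1, 6627)) = Rational(1, 6627)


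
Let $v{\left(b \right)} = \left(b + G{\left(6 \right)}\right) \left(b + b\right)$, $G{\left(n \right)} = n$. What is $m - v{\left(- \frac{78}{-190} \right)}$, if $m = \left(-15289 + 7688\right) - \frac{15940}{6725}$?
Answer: $- \frac{18471670103}{2427725} \approx -7608.6$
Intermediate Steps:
$m = - \frac{10226533}{1345}$ ($m = -7601 - \frac{3188}{1345} = - \frac{10226533}{1345} \approx -7603.4$)
$v{\left(b \right)} = 2 b \left(6 + b\right)$ ($v{\left(b \right)} = \left(b + 6\right) \left(b + b\right) = \left(6 + b\right) 2 b = 2 b \left(6 + b\right)$)
$m - v{\left(- \frac{78}{-190} \right)} = - \frac{10226533}{1345} - 2 \left(- \frac{78}{-190}\right) \left(6 - \frac{78}{-190}\right) = - \frac{10226533}{1345} - 2 \left(\left(-78\right) \left(- \frac{1}{190}\right)\right) \left(6 - - \frac{39}{95}\right) = - \frac{10226533}{1345} - 2 \cdot \frac{39}{95} \left(6 + \frac{39}{95}\right) = - \frac{10226533}{1345} - 2 \cdot \frac{39}{95} \cdot \frac{609}{95} = - \frac{10226533}{1345} - \frac{47502}{9025} = - \frac{18471670103}{2427725}$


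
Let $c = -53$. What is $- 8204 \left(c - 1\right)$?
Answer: $443016$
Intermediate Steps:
$- 8204 \left(c - 1\right) = - 8204 \left(-53 - 1\right) = \left(-8204\right) \left(-54\right) = 443016$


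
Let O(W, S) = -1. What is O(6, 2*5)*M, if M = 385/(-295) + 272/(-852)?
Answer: 20413/12567 ≈ 1.6243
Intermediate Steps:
M = -20413/12567 (M = 385*(-1/295) + 272*(-1/852) = -77/59 - 68/213 = -20413/12567 ≈ -1.6243)
O(6, 2*5)*M = -1*(-20413/12567) = 20413/12567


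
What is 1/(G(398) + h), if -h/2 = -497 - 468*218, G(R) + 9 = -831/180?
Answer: 60/12301703 ≈ 4.8774e-6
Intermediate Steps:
G(R) = -817/60 (G(R) = -9 - 831/180 = -9 - 831*1/180 = -9 - 277/60 = -817/60)
h = 205042 (h = -2*(-497 - 468*218) = -2*(-497 - 102024) = -2*(-102521) = 205042)
1/(G(398) + h) = 1/(-817/60 + 205042) = 1/(12301703/60) = 60/12301703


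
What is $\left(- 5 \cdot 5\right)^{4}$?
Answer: $390625$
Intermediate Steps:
$\left(- 5 \cdot 5\right)^{4} = \left(\left(-1\right) 25\right)^{4} = \left(-25\right)^{4} = 390625$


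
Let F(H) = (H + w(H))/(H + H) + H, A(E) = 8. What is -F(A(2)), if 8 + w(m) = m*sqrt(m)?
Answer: -8 - sqrt(2) ≈ -9.4142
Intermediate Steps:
w(m) = -8 + m**(3/2) (w(m) = -8 + m*sqrt(m) = -8 + m**(3/2))
F(H) = H + (-8 + H + H**(3/2))/(2*H) (F(H) = (H + (-8 + H**(3/2)))/(H + H) + H = (-8 + H + H**(3/2))/((2*H)) + H = (-8 + H + H**(3/2))*(1/(2*H)) + H = (-8 + H + H**(3/2))/(2*H) + H = H + (-8 + H + H**(3/2))/(2*H))
-F(A(2)) = -(1/2 + 8 + sqrt(8)/2 - 4/8) = -(1/2 + 8 + (2*sqrt(2))/2 - 4*1/8) = -(1/2 + 8 + sqrt(2) - 1/2) = -(8 + sqrt(2)) = -8 - sqrt(2)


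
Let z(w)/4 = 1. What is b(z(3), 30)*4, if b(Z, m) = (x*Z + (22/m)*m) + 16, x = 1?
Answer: 168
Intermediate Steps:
z(w) = 4 (z(w) = 4*1 = 4)
b(Z, m) = 38 + Z (b(Z, m) = (1*Z + (22/m)*m) + 16 = (Z + 22) + 16 = (22 + Z) + 16 = 38 + Z)
b(z(3), 30)*4 = (38 + 4)*4 = 42*4 = 168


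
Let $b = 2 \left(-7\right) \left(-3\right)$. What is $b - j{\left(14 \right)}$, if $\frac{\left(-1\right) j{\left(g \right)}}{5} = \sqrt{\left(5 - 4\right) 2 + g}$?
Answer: $62$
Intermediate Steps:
$j{\left(g \right)} = - 5 \sqrt{2 + g}$ ($j{\left(g \right)} = - 5 \sqrt{\left(5 - 4\right) 2 + g} = - 5 \sqrt{1 \cdot 2 + g} = - 5 \sqrt{2 + g}$)
$b = 42$ ($b = \left(-14\right) \left(-3\right) = 42$)
$b - j{\left(14 \right)} = 42 - - 5 \sqrt{2 + 14} = 42 - - 5 \sqrt{16} = 42 - \left(-5\right) 4 = 42 - -20 = 42 + 20 = 62$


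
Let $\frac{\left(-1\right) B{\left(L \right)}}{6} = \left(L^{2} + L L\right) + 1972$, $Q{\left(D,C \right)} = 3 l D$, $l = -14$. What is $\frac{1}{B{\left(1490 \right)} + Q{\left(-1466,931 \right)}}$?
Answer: $- \frac{1}{26591460} \approx -3.7606 \cdot 10^{-8}$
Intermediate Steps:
$Q{\left(D,C \right)} = - 42 D$ ($Q{\left(D,C \right)} = 3 \left(-14\right) D = - 42 D$)
$B{\left(L \right)} = -11832 - 12 L^{2}$ ($B{\left(L \right)} = - 6 \left(\left(L^{2} + L L\right) + 1972\right) = - 6 \left(\left(L^{2} + L^{2}\right) + 1972\right) = - 6 \left(2 L^{2} + 1972\right) = - 6 \left(1972 + 2 L^{2}\right) = -11832 - 12 L^{2}$)
$\frac{1}{B{\left(1490 \right)} + Q{\left(-1466,931 \right)}} = \frac{1}{\left(-11832 - 12 \cdot 1490^{2}\right) - -61572} = \frac{1}{\left(-11832 - 26641200\right) + 61572} = \frac{1}{-26653032 + 61572} = \frac{1}{-26591460} = - \frac{1}{26591460}$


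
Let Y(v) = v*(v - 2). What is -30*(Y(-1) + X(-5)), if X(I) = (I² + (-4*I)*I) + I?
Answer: 2310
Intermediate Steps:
X(I) = I - 3*I² (X(I) = (I² - 4*I²) + I = -3*I² + I = I - 3*I²)
Y(v) = v*(-2 + v)
-30*(Y(-1) + X(-5)) = -30*(-(-2 - 1) - 5*(1 - 3*(-5))) = -30*(-1*(-3) - 5*(1 + 15)) = -30*(3 - 5*16) = -30*(3 - 80) = -30*(-77) = 2310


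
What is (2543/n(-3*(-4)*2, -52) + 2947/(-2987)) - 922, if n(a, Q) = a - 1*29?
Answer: -21380746/14935 ≈ -1431.6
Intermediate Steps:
n(a, Q) = -29 + a (n(a, Q) = a - 29 = -29 + a)
(2543/n(-3*(-4)*2, -52) + 2947/(-2987)) - 922 = (2543/(-29 - 3*(-4)*2) + 2947/(-2987)) - 922 = (2543/(-29 + 12*2) + 2947*(-1/2987)) - 922 = (2543/(-29 + 24) - 2947/2987) - 922 = (2543/(-5) - 2947/2987) - 922 = (2543*(-⅕) - 2947/2987) - 922 = (-2543/5 - 2947/2987) - 922 = -7610676/14935 - 922 = -21380746/14935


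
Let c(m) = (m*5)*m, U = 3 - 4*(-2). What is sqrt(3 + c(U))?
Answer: 4*sqrt(38) ≈ 24.658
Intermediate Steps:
U = 11 (U = 3 + 8 = 11)
c(m) = 5*m**2 (c(m) = (5*m)*m = 5*m**2)
sqrt(3 + c(U)) = sqrt(3 + 5*11**2) = sqrt(3 + 5*121) = sqrt(3 + 605) = sqrt(608) = 4*sqrt(38)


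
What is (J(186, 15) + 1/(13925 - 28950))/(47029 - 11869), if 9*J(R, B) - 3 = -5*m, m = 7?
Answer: -480809/4754511000 ≈ -0.00010113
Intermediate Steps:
J(R, B) = -32/9 (J(R, B) = ⅓ + (-5*7)/9 = ⅓ + (⅑)*(-35) = ⅓ - 35/9 = -32/9)
(J(186, 15) + 1/(13925 - 28950))/(47029 - 11869) = (-32/9 + 1/(13925 - 28950))/(47029 - 11869) = (-32/9 + 1/(-15025))/35160 = (-32/9 - 1/15025)*(1/35160) = -480809/135225*1/35160 = -480809/4754511000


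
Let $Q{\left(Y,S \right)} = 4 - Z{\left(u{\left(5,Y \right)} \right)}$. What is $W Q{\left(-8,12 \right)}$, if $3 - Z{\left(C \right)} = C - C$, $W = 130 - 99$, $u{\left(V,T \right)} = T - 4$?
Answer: $31$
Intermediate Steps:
$u{\left(V,T \right)} = -4 + T$
$W = 31$
$Z{\left(C \right)} = 3$ ($Z{\left(C \right)} = 3 - \left(C - C\right) = 3 - 0 = 3 + 0 = 3$)
$Q{\left(Y,S \right)} = 1$ ($Q{\left(Y,S \right)} = 4 - 3 = 1$)
$W Q{\left(-8,12 \right)} = 31 \cdot 1 = 31$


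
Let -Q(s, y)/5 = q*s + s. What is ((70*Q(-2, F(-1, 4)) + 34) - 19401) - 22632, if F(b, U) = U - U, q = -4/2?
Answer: -42699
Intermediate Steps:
q = -2 (q = -4*½ = -2)
F(b, U) = 0
Q(s, y) = 5*s (Q(s, y) = -5*(-2*s + s) = -(-5)*s = 5*s)
((70*Q(-2, F(-1, 4)) + 34) - 19401) - 22632 = ((70*(5*(-2)) + 34) - 19401) - 22632 = ((70*(-10) + 34) - 19401) - 22632 = ((-700 + 34) - 19401) - 22632 = (-666 - 19401) - 22632 = -20067 - 22632 = -42699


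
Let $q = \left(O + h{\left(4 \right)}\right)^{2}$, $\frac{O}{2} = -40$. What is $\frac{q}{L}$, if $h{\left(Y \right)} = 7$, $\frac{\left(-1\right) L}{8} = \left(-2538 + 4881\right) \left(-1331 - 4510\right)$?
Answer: $\frac{5329}{109483704} \approx 4.8674 \cdot 10^{-5}$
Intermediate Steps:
$L = 109483704$ ($L = - 8 \left(-2538 + 4881\right) \left(-1331 - 4510\right) = - 8 \cdot 2343 \left(-5841\right) = \left(-8\right) \left(-13685463\right) = 109483704$)
$O = -80$ ($O = 2 \left(-40\right) = -80$)
$q = 5329$ ($q = \left(-80 + 7\right)^{2} = \left(-73\right)^{2} = 5329$)
$\frac{q}{L} = \frac{5329}{109483704}$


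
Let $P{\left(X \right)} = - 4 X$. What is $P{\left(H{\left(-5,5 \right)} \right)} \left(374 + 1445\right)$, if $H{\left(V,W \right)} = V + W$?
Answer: $0$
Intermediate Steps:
$P{\left(H{\left(-5,5 \right)} \right)} \left(374 + 1445\right) = - 4 \left(-5 + 5\right) \left(374 + 1445\right) = \left(-4\right) 0 \cdot 1819 = 0 \cdot 1819 = 0$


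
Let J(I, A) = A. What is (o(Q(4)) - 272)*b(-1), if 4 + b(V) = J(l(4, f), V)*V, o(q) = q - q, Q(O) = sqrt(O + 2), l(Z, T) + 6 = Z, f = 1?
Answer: 816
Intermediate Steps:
l(Z, T) = -6 + Z
Q(O) = sqrt(2 + O)
o(q) = 0
b(V) = -4 + V**2 (b(V) = -4 + V*V = -4 + V**2)
(o(Q(4)) - 272)*b(-1) = (0 - 272)*(-4 + (-1)**2) = -272*(-4 + 1) = -272*(-3) = 816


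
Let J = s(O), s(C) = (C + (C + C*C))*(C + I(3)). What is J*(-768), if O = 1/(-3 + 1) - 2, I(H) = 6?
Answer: -3360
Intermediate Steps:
O = -5/2 (O = 1/(-2) - 2 = -1/2 - 2 = -5/2 ≈ -2.5000)
s(C) = (6 + C)*(C**2 + 2*C) (s(C) = (C + (C + C*C))*(C + 6) = (C + (C + C**2))*(6 + C) = (C**2 + 2*C)*(6 + C) = (6 + C)*(C**2 + 2*C))
J = 35/8 (J = -5*(12 + (-5/2)**2 + 8*(-5/2))/2 = -5*(12 + 25/4 - 20)/2 = -5/2*(-7/4) = 35/8 ≈ 4.3750)
J*(-768) = (35/8)*(-768) = -3360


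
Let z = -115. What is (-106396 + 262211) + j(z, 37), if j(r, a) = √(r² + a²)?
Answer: 155815 + √14594 ≈ 1.5594e+5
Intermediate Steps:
j(r, a) = √(a² + r²)
(-106396 + 262211) + j(z, 37) = (-106396 + 262211) + √(37² + (-115)²) = 155815 + √(1369 + 13225) = 155815 + √14594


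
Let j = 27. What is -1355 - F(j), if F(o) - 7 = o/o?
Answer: -1363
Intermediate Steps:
F(o) = 8 (F(o) = 7 + o/o = 7 + 1 = 8)
-1355 - F(j) = -1355 - 1*8 = -1355 - 8 = -1363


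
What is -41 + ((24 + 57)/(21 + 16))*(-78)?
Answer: -7835/37 ≈ -211.76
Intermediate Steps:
-41 + ((24 + 57)/(21 + 16))*(-78) = -41 + (81/37)*(-78) = -41 - 6318/37 = -7835/37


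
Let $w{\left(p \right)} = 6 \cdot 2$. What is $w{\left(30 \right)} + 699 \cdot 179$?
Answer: $125133$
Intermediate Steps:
$w{\left(p \right)} = 12$
$w{\left(30 \right)} + 699 \cdot 179 = 12 + 699 \cdot 179 = 12 + 125121 = 125133$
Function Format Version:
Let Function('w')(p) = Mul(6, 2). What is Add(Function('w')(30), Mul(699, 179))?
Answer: 125133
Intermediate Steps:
Function('w')(p) = 12
Add(Function('w')(30), Mul(699, 179)) = Add(12, Mul(699, 179)) = Add(12, 125121) = 125133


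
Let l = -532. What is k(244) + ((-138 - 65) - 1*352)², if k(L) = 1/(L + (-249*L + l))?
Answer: 18803078099/61044 ≈ 3.0803e+5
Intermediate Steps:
k(L) = 1/(-532 - 248*L) (k(L) = 1/(L + (-249*L - 532)) = 1/(L + (-532 - 249*L)) = 1/(-532 - 248*L))
k(244) + ((-138 - 65) - 1*352)² = -1/(532 + 248*244) + ((-138 - 65) - 1*352)² = -1/(532 + 60512) + (-203 - 352)² = -1/61044 + (-555)² = -1*1/61044 + 308025 = -1/61044 + 308025 = 18803078099/61044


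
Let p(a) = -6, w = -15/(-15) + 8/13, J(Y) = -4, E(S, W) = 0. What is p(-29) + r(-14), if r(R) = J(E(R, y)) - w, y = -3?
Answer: -151/13 ≈ -11.615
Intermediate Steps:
w = 21/13 (w = -15*(-1/15) + 8*(1/13) = 1 + 8/13 = 21/13 ≈ 1.6154)
r(R) = -73/13 (r(R) = -4 - 1*21/13 = -4 - 21/13 = -73/13)
p(-29) + r(-14) = -6 - 73/13 = -151/13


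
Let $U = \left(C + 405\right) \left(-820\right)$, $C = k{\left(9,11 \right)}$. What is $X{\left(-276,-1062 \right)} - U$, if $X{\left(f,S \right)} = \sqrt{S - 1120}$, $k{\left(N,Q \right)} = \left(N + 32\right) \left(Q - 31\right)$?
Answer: $-340300 + i \sqrt{2182} \approx -3.403 \cdot 10^{5} + 46.712 i$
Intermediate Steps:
$k{\left(N,Q \right)} = \left(-31 + Q\right) \left(32 + N\right)$ ($k{\left(N,Q \right)} = \left(32 + N\right) \left(-31 + Q\right) = \left(-31 + Q\right) \left(32 + N\right)$)
$C = -820$ ($C = -992 - 279 + 32 \cdot 11 + 9 \cdot 11 = -992 - 279 + 352 + 99 = -820$)
$X{\left(f,S \right)} = \sqrt{-1120 + S}$
$U = 340300$ ($U = \left(-820 + 405\right) \left(-820\right) = \left(-415\right) \left(-820\right) = 340300$)
$X{\left(-276,-1062 \right)} - U = \sqrt{-1120 - 1062} - 340300 = \sqrt{-2182} - 340300 = i \sqrt{2182} - 340300 = -340300 + i \sqrt{2182}$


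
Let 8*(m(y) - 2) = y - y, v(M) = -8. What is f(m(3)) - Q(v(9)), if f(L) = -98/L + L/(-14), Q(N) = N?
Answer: -288/7 ≈ -41.143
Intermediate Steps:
m(y) = 2 (m(y) = 2 + (y - y)/8 = 2 + (1/8)*0 = 2 + 0 = 2)
f(L) = -98/L - L/14 (f(L) = -98/L + L*(-1/14) = -98/L - L/14)
f(m(3)) - Q(v(9)) = (-98/2 - 1/14*2) - 1*(-8) = (-98*1/2 - 1/7) + 8 = (-49 - 1/7) + 8 = -344/7 + 8 = -288/7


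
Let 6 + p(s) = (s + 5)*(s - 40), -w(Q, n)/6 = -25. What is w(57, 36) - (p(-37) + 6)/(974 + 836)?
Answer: 134518/905 ≈ 148.64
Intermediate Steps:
w(Q, n) = 150 (w(Q, n) = -6*(-25) = 150)
p(s) = -6 + (-40 + s)*(5 + s) (p(s) = -6 + (s + 5)*(s - 40) = -6 + (5 + s)*(-40 + s) = -6 + (-40 + s)*(5 + s))
w(57, 36) - (p(-37) + 6)/(974 + 836) = 150 - ((-206 + (-37)² - 35*(-37)) + 6)/(974 + 836) = 150 - ((-206 + 1369 + 1295) + 6)/1810 = 150 - (2458 + 6)/1810 = 150 - 2464/1810 = 150 - 1*1232/905 = 150 - 1232/905 = 134518/905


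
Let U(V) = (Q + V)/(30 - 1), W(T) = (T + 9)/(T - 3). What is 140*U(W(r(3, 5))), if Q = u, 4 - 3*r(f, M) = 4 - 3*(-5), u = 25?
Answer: 3430/29 ≈ 118.28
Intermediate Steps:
r(f, M) = -5 (r(f, M) = 4/3 - (4 - 3*(-5))/3 = 4/3 - (4 + 15)/3 = 4/3 - 1/3*19 = 4/3 - 19/3 = -5)
Q = 25
W(T) = (9 + T)/(-3 + T)
U(V) = 25/29 + V/29 (U(V) = (25 + V)/(30 - 1) = (25 + V)/29 = (25 + V)*(1/29) = 25/29 + V/29)
140*U(W(r(3, 5))) = 140*(25/29 + ((9 - 5)/(-3 - 5))/29) = 140*(25/29 + (4/(-8))/29) = 140*(25/29 + (-1/8*4)/29) = 140*(25/29 + (1/29)*(-1/2)) = 140*(25/29 - 1/58) = 140*(49/58) = 3430/29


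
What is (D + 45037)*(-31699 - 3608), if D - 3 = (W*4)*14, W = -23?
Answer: -1544751864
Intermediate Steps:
D = -1285 (D = 3 - 23*4*14 = 3 - 92*14 = 3 - 1288 = -1285)
(D + 45037)*(-31699 - 3608) = (-1285 + 45037)*(-31699 - 3608) = 43752*(-35307) = -1544751864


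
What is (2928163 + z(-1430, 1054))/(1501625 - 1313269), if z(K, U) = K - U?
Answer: 2925679/188356 ≈ 15.533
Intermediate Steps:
(2928163 + z(-1430, 1054))/(1501625 - 1313269) = (2928163 + (-1430 - 1*1054))/(1501625 - 1313269) = (2928163 + (-1430 - 1054))/188356 = (2928163 - 2484)*(1/188356) = 2925679*(1/188356) = 2925679/188356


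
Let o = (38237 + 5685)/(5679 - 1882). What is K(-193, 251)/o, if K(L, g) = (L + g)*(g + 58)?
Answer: 34024917/21961 ≈ 1549.3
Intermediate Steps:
o = 43922/3797 ≈ 11.568
K(L, g) = (58 + g)*(L + g) (K(L, g) = (L + g)*(58 + g) = (58 + g)*(L + g))
K(-193, 251)/o = (251² + 58*(-193) + 58*251 - 193*251)/(43922/3797) = (63001 - 11194 + 14558 - 48443)*(3797/43922) = 17922*(3797/43922) = 34024917/21961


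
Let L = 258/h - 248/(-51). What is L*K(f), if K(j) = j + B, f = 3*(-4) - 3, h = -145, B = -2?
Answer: -22802/435 ≈ -52.418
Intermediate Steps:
f = -15 (f = -12 - 3 = -15)
K(j) = -2 + j (K(j) = j - 2 = -2 + j)
L = 22802/7395 (L = 258/(-145) - 248/(-51) = 258*(-1/145) - 248*(-1/51) = -258/145 + 248/51 = 22802/7395 ≈ 3.0834)
L*K(f) = 22802*(-2 - 15)/7395 = (22802/7395)*(-17) = -22802/435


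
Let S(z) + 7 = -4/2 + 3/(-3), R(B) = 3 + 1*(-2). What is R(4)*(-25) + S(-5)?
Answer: -35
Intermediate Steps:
R(B) = 1 (R(B) = 3 - 2 = 1)
S(z) = -10 (S(z) = -7 + (-4/2 + 3/(-3)) = -7 + (-4*1/2 + 3*(-1/3)) = -7 + (-2 - 1) = -7 - 3 = -10)
R(4)*(-25) + S(-5) = 1*(-25) - 10 = -25 - 10 = -35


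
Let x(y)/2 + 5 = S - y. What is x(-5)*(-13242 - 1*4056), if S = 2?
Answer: -69192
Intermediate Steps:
x(y) = -6 - 2*y (x(y) = -10 + 2*(2 - y) = -10 + (4 - 2*y) = -6 - 2*y)
x(-5)*(-13242 - 1*4056) = (-6 - 2*(-5))*(-13242 - 1*4056) = (-6 + 10)*(-13242 - 4056) = 4*(-17298) = -69192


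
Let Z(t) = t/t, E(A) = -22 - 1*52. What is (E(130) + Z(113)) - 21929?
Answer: -22002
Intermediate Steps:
E(A) = -74 (E(A) = -22 - 52 = -74)
Z(t) = 1
(E(130) + Z(113)) - 21929 = (-74 + 1) - 21929 = -73 - 21929 = -22002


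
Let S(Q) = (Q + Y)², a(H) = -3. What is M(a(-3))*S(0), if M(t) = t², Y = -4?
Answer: 144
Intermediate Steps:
S(Q) = (-4 + Q)² (S(Q) = (Q - 4)² = (-4 + Q)²)
M(a(-3))*S(0) = (-3)²*(-4 + 0)² = 9*(-4)² = 9*16 = 144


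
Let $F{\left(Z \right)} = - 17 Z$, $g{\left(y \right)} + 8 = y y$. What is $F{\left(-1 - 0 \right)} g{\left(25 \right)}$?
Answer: $10489$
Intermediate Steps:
$g{\left(y \right)} = -8 + y^{2}$ ($g{\left(y \right)} = -8 + y y = -8 + y^{2}$)
$F{\left(-1 - 0 \right)} g{\left(25 \right)} = - 17 \left(-1 - 0\right) \left(-8 + 25^{2}\right) = - 17 \left(-1 + 0\right) \left(-8 + 625\right) = \left(-17\right) \left(-1\right) 617 = 17 \cdot 617 = 10489$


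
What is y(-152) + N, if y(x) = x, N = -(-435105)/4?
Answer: 434497/4 ≈ 1.0862e+5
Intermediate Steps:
N = 435105/4 (N = -(-435105)/4 = -145035*(-¾) = 435105/4 ≈ 1.0878e+5)
y(-152) + N = -152 + 435105/4 = 434497/4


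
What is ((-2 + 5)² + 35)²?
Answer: 1936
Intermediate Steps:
((-2 + 5)² + 35)² = (3² + 35)² = (9 + 35)² = 44² = 1936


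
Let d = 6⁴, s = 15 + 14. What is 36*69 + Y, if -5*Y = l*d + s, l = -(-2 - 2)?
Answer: 7207/5 ≈ 1441.4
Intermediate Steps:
s = 29
l = 4 (l = -1*(-4) = 4)
d = 1296
Y = -5213/5 (Y = -(4*1296 + 29)/5 = -(5184 + 29)/5 = -⅕*5213 = -5213/5 ≈ -1042.6)
36*69 + Y = 36*69 - 5213/5 = 2484 - 5213/5 = 7207/5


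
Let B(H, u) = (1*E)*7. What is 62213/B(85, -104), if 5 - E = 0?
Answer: 62213/35 ≈ 1777.5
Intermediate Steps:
E = 5 (E = 5 - 1*0 = 5 + 0 = 5)
B(H, u) = 35 (B(H, u) = (1*5)*7 = 5*7 = 35)
62213/B(85, -104) = 62213/35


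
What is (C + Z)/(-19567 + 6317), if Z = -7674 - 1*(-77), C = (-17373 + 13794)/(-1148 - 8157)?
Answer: 35343253/61645625 ≈ 0.57333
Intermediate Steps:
C = 3579/9305 (C = -3579/(-9305) = -3579*(-1/9305) = 3579/9305 ≈ 0.38463)
Z = -7597 (Z = -7674 + 77 = -7597)
(C + Z)/(-19567 + 6317) = (3579/9305 - 7597)/(-19567 + 6317) = -70686506/9305/(-13250) = -70686506/9305*(-1/13250) = 35343253/61645625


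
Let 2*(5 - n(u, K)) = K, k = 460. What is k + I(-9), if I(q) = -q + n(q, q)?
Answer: 957/2 ≈ 478.50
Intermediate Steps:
n(u, K) = 5 - K/2
I(q) = 5 - 3*q/2 (I(q) = -q + (5 - q/2) = 5 - 3*q/2)
k + I(-9) = 460 + (5 - 3/2*(-9)) = 460 + (5 + 27/2) = 460 + 37/2 = 957/2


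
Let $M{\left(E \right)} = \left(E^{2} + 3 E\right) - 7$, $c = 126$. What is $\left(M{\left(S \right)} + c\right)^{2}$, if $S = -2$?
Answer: $13689$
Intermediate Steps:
$M{\left(E \right)} = -7 + E^{2} + 3 E$
$\left(M{\left(S \right)} + c\right)^{2} = \left(\left(-7 + \left(-2\right)^{2} + 3 \left(-2\right)\right) + 126\right)^{2} = \left(\left(-7 + 4 - 6\right) + 126\right)^{2} = \left(-9 + 126\right)^{2} = 117^{2} = 13689$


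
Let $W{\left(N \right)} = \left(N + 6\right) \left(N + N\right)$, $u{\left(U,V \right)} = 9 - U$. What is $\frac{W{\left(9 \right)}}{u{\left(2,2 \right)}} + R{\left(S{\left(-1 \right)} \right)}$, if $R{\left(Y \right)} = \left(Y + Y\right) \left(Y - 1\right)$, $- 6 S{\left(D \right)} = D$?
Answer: $\frac{4825}{126} \approx 38.294$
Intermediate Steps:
$S{\left(D \right)} = - \frac{D}{6}$
$W{\left(N \right)} = 2 N \left(6 + N\right)$ ($W{\left(N \right)} = \left(6 + N\right) 2 N = 2 N \left(6 + N\right)$)
$R{\left(Y \right)} = 2 Y \left(-1 + Y\right)$
$\frac{W{\left(9 \right)}}{u{\left(2,2 \right)}} + R{\left(S{\left(-1 \right)} \right)} = \frac{2 \cdot 9 \left(6 + 9\right)}{9 - 2} + 2 \left(\left(- \frac{1}{6}\right) \left(-1\right)\right) \left(-1 - - \frac{1}{6}\right) = \frac{2 \cdot 9 \cdot 15}{9 - 2} + 2 \cdot \frac{1}{6} \left(-1 + \frac{1}{6}\right) = \frac{1}{7} \cdot 270 + 2 \cdot \frac{1}{6} \left(- \frac{5}{6}\right) = \frac{1}{7} \cdot 270 - \frac{5}{18} = \frac{270}{7} - \frac{5}{18} = \frac{4825}{126}$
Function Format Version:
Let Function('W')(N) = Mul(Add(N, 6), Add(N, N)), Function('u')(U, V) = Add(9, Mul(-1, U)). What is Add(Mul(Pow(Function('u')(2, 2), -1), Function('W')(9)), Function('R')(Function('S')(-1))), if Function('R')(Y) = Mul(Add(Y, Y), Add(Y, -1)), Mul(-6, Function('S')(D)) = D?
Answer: Rational(4825, 126) ≈ 38.294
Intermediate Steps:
Function('S')(D) = Mul(Rational(-1, 6), D)
Function('W')(N) = Mul(2, N, Add(6, N)) (Function('W')(N) = Mul(Add(6, N), Mul(2, N)) = Mul(2, N, Add(6, N)))
Function('R')(Y) = Mul(2, Y, Add(-1, Y)) (Function('R')(Y) = Mul(Mul(2, Y), Add(-1, Y)) = Mul(2, Y, Add(-1, Y)))
Add(Mul(Pow(Function('u')(2, 2), -1), Function('W')(9)), Function('R')(Function('S')(-1))) = Add(Mul(Pow(Add(9, Mul(-1, 2)), -1), Mul(2, 9, Add(6, 9))), Mul(2, Mul(Rational(-1, 6), -1), Add(-1, Mul(Rational(-1, 6), -1)))) = Add(Mul(Pow(Add(9, -2), -1), Mul(2, 9, 15)), Mul(2, Rational(1, 6), Add(-1, Rational(1, 6)))) = Add(Mul(Pow(7, -1), 270), Mul(2, Rational(1, 6), Rational(-5, 6))) = Add(Mul(Rational(1, 7), 270), Rational(-5, 18)) = Add(Rational(270, 7), Rational(-5, 18)) = Rational(4825, 126)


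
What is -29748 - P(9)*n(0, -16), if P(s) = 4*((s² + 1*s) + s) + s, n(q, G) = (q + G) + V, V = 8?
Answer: -26508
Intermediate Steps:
n(q, G) = 8 + G + q (n(q, G) = (q + G) + 8 = (G + q) + 8 = 8 + G + q)
P(s) = 4*s² + 9*s (P(s) = 4*((s² + s) + s) + s = 4*((s + s²) + s) + s = 4*(s² + 2*s) + s = (4*s² + 8*s) + s = 4*s² + 9*s)
-29748 - P(9)*n(0, -16) = -29748 - 9*(9 + 4*9)*(8 - 16 + 0) = -29748 - 9*(9 + 36)*(-8) = -29748 - 9*45*(-8) = -29748 - 405*(-8) = -29748 - 1*(-3240) = -29748 + 3240 = -26508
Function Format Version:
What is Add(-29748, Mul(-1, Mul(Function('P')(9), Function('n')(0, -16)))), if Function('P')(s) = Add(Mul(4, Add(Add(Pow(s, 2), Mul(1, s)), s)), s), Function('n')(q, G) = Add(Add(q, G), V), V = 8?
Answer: -26508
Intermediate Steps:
Function('n')(q, G) = Add(8, G, q) (Function('n')(q, G) = Add(Add(q, G), 8) = Add(Add(G, q), 8) = Add(8, G, q))
Function('P')(s) = Add(Mul(4, Pow(s, 2)), Mul(9, s)) (Function('P')(s) = Add(Mul(4, Add(Add(Pow(s, 2), s), s)), s) = Add(Mul(4, Add(Add(s, Pow(s, 2)), s)), s) = Add(Mul(4, Add(Pow(s, 2), Mul(2, s))), s) = Add(Add(Mul(4, Pow(s, 2)), Mul(8, s)), s) = Add(Mul(4, Pow(s, 2)), Mul(9, s)))
Add(-29748, Mul(-1, Mul(Function('P')(9), Function('n')(0, -16)))) = Add(-29748, Mul(-1, Mul(Mul(9, Add(9, Mul(4, 9))), Add(8, -16, 0)))) = Add(-29748, Mul(-1, Mul(Mul(9, Add(9, 36)), -8))) = Add(-29748, Mul(-1, Mul(Mul(9, 45), -8))) = Add(-29748, Mul(-1, Mul(405, -8))) = Add(-29748, Mul(-1, -3240)) = Add(-29748, 3240) = -26508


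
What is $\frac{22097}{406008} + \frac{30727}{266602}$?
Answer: $\frac{9183256105}{54121272408} \approx 0.16968$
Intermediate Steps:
$\frac{22097}{406008} + \frac{30727}{266602} = \frac{9183256105}{54121272408}$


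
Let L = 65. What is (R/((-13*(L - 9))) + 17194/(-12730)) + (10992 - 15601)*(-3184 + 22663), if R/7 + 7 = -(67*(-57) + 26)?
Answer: -29714970262769/330980 ≈ -8.9779e+7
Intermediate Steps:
R = 26502 (R = -49 + 7*(-(67*(-57) + 26)) = -49 + 7*(-(-3819 + 26)) = -49 + 7*(-1*(-3793)) = -49 + 7*3793 = -49 + 26551 = 26502)
(R/((-13*(L - 9))) + 17194/(-12730)) + (10992 - 15601)*(-3184 + 22663) = (26502/((-13*(65 - 9))) + 17194/(-12730)) + (10992 - 15601)*(-3184 + 22663) = (26502/((-13*56)) + 17194*(-1/12730)) - 4609*19479 = (26502/(-728) - 8597/6365) - 89778711 = (26502*(-1/728) - 8597/6365) - 89778711 = (-1893/52 - 8597/6365) - 89778711 = -12495989/330980 - 89778711 = -29714970262769/330980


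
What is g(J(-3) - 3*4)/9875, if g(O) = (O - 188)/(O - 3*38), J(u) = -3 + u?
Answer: 103/651750 ≈ 0.00015804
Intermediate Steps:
g(O) = (-188 + O)/(-114 + O) (g(O) = (-188 + O)/(O - 114) = (-188 + O)/(-114 + O))
g(J(-3) - 3*4)/9875 = ((-188 + ((-3 - 3) - 3*4))/(-114 + ((-3 - 3) - 3*4)))/9875 = ((-188 + (-6 - 12))/(-114 + (-6 - 12)))*(1/9875) = ((-188 - 18)/(-114 - 18))*(1/9875) = (-206/(-132))*(1/9875) = -1/132*(-206)*(1/9875) = (103/66)*(1/9875) = 103/651750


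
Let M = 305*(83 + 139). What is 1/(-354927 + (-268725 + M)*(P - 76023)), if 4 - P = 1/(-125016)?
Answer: 41672/636773344739571 ≈ 6.5442e-11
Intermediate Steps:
P = 500065/125016 (P = 4 - 1/(-125016) = 4 - 1*(-1/125016) = 4 + 1/125016 = 500065/125016 ≈ 4.0000)
M = 67710 (M = 305*222 = 67710)
1/(-354927 + (-268725 + M)*(P - 76023)) = 1/(-354927 + (-268725 + 67710)*(500065/125016 - 76023)) = 1/(-354927 - 201015*(-9503591303/125016)) = 1/(-354927 + 636788135257515/41672) = 1/(636773344739571/41672) = 41672/636773344739571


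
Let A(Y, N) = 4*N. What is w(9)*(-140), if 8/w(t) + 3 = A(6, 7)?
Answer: -224/5 ≈ -44.800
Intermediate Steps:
w(t) = 8/25 (w(t) = 8/(-3 + 4*7) = 8/(-3 + 28) = 8/25)
w(9)*(-140) = (8/25)*(-140) = -224/5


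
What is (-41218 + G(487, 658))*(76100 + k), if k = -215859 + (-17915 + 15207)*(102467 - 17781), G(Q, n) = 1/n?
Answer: 6223542527052021/658 ≈ 9.4583e+12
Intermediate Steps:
k = -229545547 (k = -215859 - 2708*84686 = -215859 - 229329688 = -229545547)
(-41218 + G(487, 658))*(76100 + k) = (-41218 + 1/658)*(76100 - 229545547) = (-41218 + 1/658)*(-229469447) = -27121443/658*(-229469447) = 6223542527052021/658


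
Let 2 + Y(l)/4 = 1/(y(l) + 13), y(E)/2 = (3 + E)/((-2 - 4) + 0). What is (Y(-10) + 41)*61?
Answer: 46665/23 ≈ 2028.9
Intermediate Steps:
y(E) = -1 - E/3 (y(E) = 2*((3 + E)/((-2 - 4) + 0)) = 2*((3 + E)/(-6 + 0)) = 2*((3 + E)/(-6)) = 2*((3 + E)*(-⅙)) = 2*(-½ - E/6) = -1 - E/3)
Y(l) = -8 + 4/(12 - l/3) (Y(l) = -8 + 4/((-1 - l/3) + 13) = -8 + 4/(12 - l/3))
(Y(-10) + 41)*61 = (4*(69 - 2*(-10))/(-36 - 10) + 41)*61 = (4*(69 + 20)/(-46) + 41)*61 = (4*(-1/46)*89 + 41)*61 = (-178/23 + 41)*61 = (765/23)*61 = 46665/23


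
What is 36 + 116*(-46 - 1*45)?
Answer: -10520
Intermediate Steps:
36 + 116*(-46 - 1*45) = 36 + 116*(-46 - 45) = 36 + 116*(-91) = 36 - 10556 = -10520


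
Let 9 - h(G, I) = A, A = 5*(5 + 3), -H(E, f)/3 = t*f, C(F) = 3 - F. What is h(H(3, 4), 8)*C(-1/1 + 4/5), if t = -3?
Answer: -496/5 ≈ -99.200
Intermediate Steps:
H(E, f) = 9*f (H(E, f) = -(-9)*f = 9*f)
A = 40 (A = 5*8 = 40)
h(G, I) = -31 (h(G, I) = 9 - 1*40 = 9 - 40 = -31)
h(H(3, 4), 8)*C(-1/1 + 4/5) = -31*(3 - (-1/1 + 4/5)) = -31*(3 - (-1*1 + 4*(⅕))) = -31*(3 - (-1 + ⅘)) = -31*(3 - 1*(-⅕)) = -31*(3 + ⅕) = -31*16/5 = -496/5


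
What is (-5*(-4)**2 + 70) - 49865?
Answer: -49875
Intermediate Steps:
(-5*(-4)**2 + 70) - 49865 = (-5*16 + 70) - 49865 = (-80 + 70) - 49865 = -10 - 49865 = -49875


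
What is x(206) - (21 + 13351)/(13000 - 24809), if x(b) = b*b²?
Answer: 103232118516/11809 ≈ 8.7418e+6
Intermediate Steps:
x(b) = b³
x(206) - (21 + 13351)/(13000 - 24809) = 206³ - (21 + 13351)/(13000 - 24809) = 8741816 - 13372/(-11809) = 8741816 - 13372*(-1)/11809 = 8741816 - 1*(-13372/11809) = 8741816 + 13372/11809 = 103232118516/11809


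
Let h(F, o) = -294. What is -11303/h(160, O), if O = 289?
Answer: 11303/294 ≈ 38.446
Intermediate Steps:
-11303/h(160, O) = -11303/(-294) = -11303*(-1/294) = 11303/294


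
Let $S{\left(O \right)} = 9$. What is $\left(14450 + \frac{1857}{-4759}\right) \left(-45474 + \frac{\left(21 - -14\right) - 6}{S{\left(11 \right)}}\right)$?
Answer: $- \frac{28141465906241}{42831} \approx -6.5704 \cdot 10^{8}$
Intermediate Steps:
$\left(14450 + \frac{1857}{-4759}\right) \left(-45474 + \frac{\left(21 - -14\right) - 6}{S{\left(11 \right)}}\right) = \left(14450 + \frac{1857}{-4759}\right) \left(-45474 + \frac{\left(21 - -14\right) - 6}{9}\right) = \left(14450 + 1857 \left(- \frac{1}{4759}\right)\right) \left(-45474 + \left(\left(21 + 14\right) - 6\right) \frac{1}{9}\right) = \left(14450 - \frac{1857}{4759}\right) \left(-45474 + \left(35 - 6\right) \frac{1}{9}\right) = \frac{68765693 \left(-45474 + 29 \cdot \frac{1}{9}\right)}{4759} = \frac{68765693 \left(-45474 + \frac{29}{9}\right)}{4759} = \frac{68765693}{4759} \left(- \frac{409237}{9}\right) = - \frac{28141465906241}{42831}$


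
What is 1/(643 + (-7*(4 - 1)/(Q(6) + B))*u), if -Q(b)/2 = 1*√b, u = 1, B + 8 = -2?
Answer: 49078/31692625 + 42*√6/31692625 ≈ 0.0015518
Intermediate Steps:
B = -10 (B = -8 - 2 = -10)
Q(b) = -2*√b
1/(643 + (-7*(4 - 1)/(Q(6) + B))*u) = 1/(643 - 7*(4 - 1)/(-2*√6 - 10)*1) = 1/(643 - 21/(-10 - 2*√6)*1) = 1/(643 - 21/(-10 - 2*√6))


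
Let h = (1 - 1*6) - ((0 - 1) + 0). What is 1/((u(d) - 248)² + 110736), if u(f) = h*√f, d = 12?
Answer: 10777/1855347472 - 31*√3/231918434 ≈ 5.5771e-6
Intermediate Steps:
h = -4 (h = (1 - 6) - (-1 + 0) = -5 - 1*(-1) = -5 + 1 = -4)
u(f) = -4*√f
1/((u(d) - 248)² + 110736) = 1/((-8*√3 - 248)² + 110736) = 1/((-248 - 8*√3)² + 110736) = 1/(110736 + (-248 - 8*√3)²)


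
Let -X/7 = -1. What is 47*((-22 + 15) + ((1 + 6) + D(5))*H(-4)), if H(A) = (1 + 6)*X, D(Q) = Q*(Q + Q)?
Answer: 130942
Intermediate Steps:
X = 7 (X = -7*(-1) = 7)
D(Q) = 2*Q**2 (D(Q) = Q*(2*Q) = 2*Q**2)
H(A) = 49 (H(A) = (1 + 6)*7 = 7*7 = 49)
47*((-22 + 15) + ((1 + 6) + D(5))*H(-4)) = 47*((-22 + 15) + ((1 + 6) + 2*5**2)*49) = 47*(-7 + (7 + 2*25)*49) = 47*(-7 + (7 + 50)*49) = 47*(-7 + 57*49) = 47*(-7 + 2793) = 47*2786 = 130942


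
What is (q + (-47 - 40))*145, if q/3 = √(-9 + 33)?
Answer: -12615 + 870*√6 ≈ -10484.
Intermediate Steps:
q = 6*√6 (q = 3*√(-9 + 33) = 3*√24 = 3*(2*√6) = 6*√6 ≈ 14.697)
(q + (-47 - 40))*145 = (6*√6 + (-47 - 40))*145 = (6*√6 - 87)*145 = (-87 + 6*√6)*145 = -12615 + 870*√6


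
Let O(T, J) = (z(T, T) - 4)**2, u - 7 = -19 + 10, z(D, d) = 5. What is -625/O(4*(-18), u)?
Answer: -625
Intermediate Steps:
u = -2 (u = 7 + (-19 + 10) = 7 - 9 = -2)
O(T, J) = 1 (O(T, J) = (5 - 4)**2 = 1**2 = 1)
-625/O(4*(-18), u) = -625/1 = -625*1 = -625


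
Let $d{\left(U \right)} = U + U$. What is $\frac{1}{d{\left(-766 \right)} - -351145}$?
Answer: $\frac{1}{349613} \approx 2.8603 \cdot 10^{-6}$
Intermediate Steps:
$d{\left(U \right)} = 2 U$
$\frac{1}{d{\left(-766 \right)} - -351145} = \frac{1}{2 \left(-766\right) - -351145} = \frac{1}{-1532 + \left(28182 + 322963\right)} = \frac{1}{-1532 + 351145} = \frac{1}{349613}$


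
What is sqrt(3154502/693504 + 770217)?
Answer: sqrt(160779669185870)/14448 ≈ 877.62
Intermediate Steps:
sqrt(3154502/693504 + 770217) = sqrt(3154502*(1/693504) + 770217) = sqrt(1577251/346752 + 770217) = sqrt(267075862435/346752) = sqrt(160779669185870)/14448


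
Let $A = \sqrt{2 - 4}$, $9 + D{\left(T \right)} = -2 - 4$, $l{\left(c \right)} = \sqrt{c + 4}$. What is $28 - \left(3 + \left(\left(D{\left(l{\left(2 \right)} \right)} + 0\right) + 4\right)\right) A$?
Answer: $28 + 8 i \sqrt{2} \approx 28.0 + 11.314 i$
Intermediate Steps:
$l{\left(c \right)} = \sqrt{4 + c}$
$D{\left(T \right)} = -15$ ($D{\left(T \right)} = -9 - 6 = -15$)
$A = i \sqrt{2}$ ($A = \sqrt{-2} = i \sqrt{2} \approx 1.4142 i$)
$28 - \left(3 + \left(\left(D{\left(l{\left(2 \right)} \right)} + 0\right) + 4\right)\right) A = 28 - \left(3 + \left(\left(-15 + 0\right) + 4\right)\right) i \sqrt{2} = 28 - \left(3 + \left(-15 + 4\right)\right) i \sqrt{2} = 28 - \left(3 - 11\right) i \sqrt{2} = 28 - - 8 i \sqrt{2} = 28 + 8 i \sqrt{2}$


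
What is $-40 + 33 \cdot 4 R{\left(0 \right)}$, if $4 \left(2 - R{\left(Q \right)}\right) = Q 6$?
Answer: $224$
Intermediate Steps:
$R{\left(Q \right)} = 2 - \frac{3 Q}{2}$ ($R{\left(Q \right)} = 2 - \frac{Q 6}{4} = 2 - \frac{6 Q}{4} = 2 - \frac{3 Q}{2}$)
$-40 + 33 \cdot 4 R{\left(0 \right)} = -40 + 33 \cdot 4 \left(2 - 0\right) = -40 + 132 \left(2 + 0\right) = -40 + 132 \cdot 2 = -40 + 264 = 224$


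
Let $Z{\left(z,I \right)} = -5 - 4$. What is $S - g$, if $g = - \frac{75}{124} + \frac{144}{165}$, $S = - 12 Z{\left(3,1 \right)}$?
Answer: $\frac{734733}{6820} \approx 107.73$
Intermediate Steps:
$Z{\left(z,I \right)} = -9$
$S = 108$ ($S = \left(-12\right) \left(-9\right) = 108$)
$g = \frac{1827}{6820}$ ($g = \left(-75\right) \frac{1}{124} + 144 \cdot \frac{1}{165} = - \frac{75}{124} + \frac{48}{55} = \frac{1827}{6820} \approx 0.26789$)
$S - g = 108 - \frac{1827}{6820} = \frac{734733}{6820}$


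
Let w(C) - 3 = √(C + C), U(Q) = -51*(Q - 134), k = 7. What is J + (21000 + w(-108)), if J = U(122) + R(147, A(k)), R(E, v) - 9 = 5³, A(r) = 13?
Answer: 21749 + 6*I*√6 ≈ 21749.0 + 14.697*I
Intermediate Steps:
R(E, v) = 134 (R(E, v) = 9 + 5³ = 9 + 125 = 134)
U(Q) = 6834 - 51*Q (U(Q) = -51*(-134 + Q) = 6834 - 51*Q)
w(C) = 3 + √2*√C (w(C) = 3 + √(C + C) = 3 + √(2*C) = 3 + √2*√C)
J = 746 (J = (6834 - 51*122) + 134 = (6834 - 6222) + 134 = 612 + 134 = 746)
J + (21000 + w(-108)) = 746 + (21000 + (3 + √2*√(-108))) = 746 + (21000 + (3 + √2*(6*I*√3))) = 746 + (21000 + (3 + 6*I*√6)) = 746 + (21003 + 6*I*√6) = 21749 + 6*I*√6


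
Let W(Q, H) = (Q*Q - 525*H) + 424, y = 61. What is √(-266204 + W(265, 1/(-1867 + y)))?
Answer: I*√1446322630/86 ≈ 442.22*I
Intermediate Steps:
W(Q, H) = 424 + Q² - 525*H (W(Q, H) = (Q² - 525*H) + 424 = 424 + Q² - 525*H)
√(-266204 + W(265, 1/(-1867 + y))) = √(-266204 + (424 + 265² - 525/(-1867 + 61))) = √(-266204 + (424 + 70225 - 525/(-1806))) = √(-266204 + (424 + 70225 - 525*(-1/1806))) = √(-266204 + (424 + 70225 + 25/86)) = √(-266204 + 6075839/86) = √(-16817705/86) = I*√1446322630/86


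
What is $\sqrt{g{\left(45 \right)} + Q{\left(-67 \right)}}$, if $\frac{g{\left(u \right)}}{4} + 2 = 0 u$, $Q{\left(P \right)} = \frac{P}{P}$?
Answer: $i \sqrt{7} \approx 2.6458 i$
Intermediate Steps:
$Q{\left(P \right)} = 1$
$g{\left(u \right)} = -8$ ($g{\left(u \right)} = -8 + 4 \cdot 0 u = -8 + 4 \cdot 0 = -8 + 0 = -8$)
$\sqrt{g{\left(45 \right)} + Q{\left(-67 \right)}} = \sqrt{-8 + 1} = \sqrt{-7} = i \sqrt{7}$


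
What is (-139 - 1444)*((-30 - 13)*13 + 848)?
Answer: -457487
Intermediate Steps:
(-139 - 1444)*((-30 - 13)*13 + 848) = -1583*(-43*13 + 848) = -1583*(-559 + 848) = -1583*289 = -457487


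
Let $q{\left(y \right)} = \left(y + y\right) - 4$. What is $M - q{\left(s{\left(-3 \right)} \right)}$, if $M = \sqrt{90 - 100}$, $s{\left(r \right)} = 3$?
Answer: $-2 + i \sqrt{10} \approx -2.0 + 3.1623 i$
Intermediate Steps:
$M = i \sqrt{10}$ ($M = \sqrt{-10} = i \sqrt{10} \approx 3.1623 i$)
$q{\left(y \right)} = -4 + 2 y$ ($q{\left(y \right)} = 2 y - 4 = -4 + 2 y$)
$M - q{\left(s{\left(-3 \right)} \right)} = i \sqrt{10} - \left(-4 + 2 \cdot 3\right) = i \sqrt{10} - \left(-4 + 6\right) = i \sqrt{10} - 2 = -2 + i \sqrt{10}$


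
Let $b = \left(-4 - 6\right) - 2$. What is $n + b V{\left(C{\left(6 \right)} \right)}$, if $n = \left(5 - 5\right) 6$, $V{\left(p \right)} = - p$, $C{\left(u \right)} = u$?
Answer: $72$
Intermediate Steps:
$n = 0$ ($n = 0 \cdot 6 = 0$)
$b = -12$ ($b = \left(-4 - 6\right) - 2 = -10 - 2 = -12$)
$n + b V{\left(C{\left(6 \right)} \right)} = 0 - 12 \left(\left(-1\right) 6\right) = 0 - -72 = 0 + 72 = 72$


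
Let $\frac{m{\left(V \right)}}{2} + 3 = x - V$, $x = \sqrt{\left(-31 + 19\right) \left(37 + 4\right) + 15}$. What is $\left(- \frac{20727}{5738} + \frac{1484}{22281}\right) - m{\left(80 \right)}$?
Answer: $\frac{2967075379}{18264054} - 6 i \sqrt{53} \approx 162.45 - 43.681 i$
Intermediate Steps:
$x = 3 i \sqrt{53}$ ($x = \sqrt{\left(-12\right) 41 + 15} = \sqrt{-492 + 15} = \sqrt{-477} = 3 i \sqrt{53} \approx 21.84 i$)
$m{\left(V \right)} = -6 - 2 V + 6 i \sqrt{53}$ ($m{\left(V \right)} = -6 + 2 \left(3 i \sqrt{53} - V\right) = -6 + 2 \left(- V + 3 i \sqrt{53}\right) = -6 - \left(2 V - 6 i \sqrt{53}\right) = -6 - 2 V + 6 i \sqrt{53}$)
$\left(- \frac{20727}{5738} + \frac{1484}{22281}\right) - m{\left(80 \right)} = \left(- \frac{20727}{5738} + \frac{1484}{22281}\right) - \left(-6 - 160 + 6 i \sqrt{53}\right) = \left(\left(-20727\right) \frac{1}{5738} + 1484 \cdot \frac{1}{22281}\right) - \left(-6 - 160 + 6 i \sqrt{53}\right) = \left(- \frac{20727}{5738} + \frac{212}{3183}\right) - \left(-166 + 6 i \sqrt{53}\right) = - \frac{64757585}{18264054} + \left(166 - 6 i \sqrt{53}\right) = \frac{2967075379}{18264054} - 6 i \sqrt{53}$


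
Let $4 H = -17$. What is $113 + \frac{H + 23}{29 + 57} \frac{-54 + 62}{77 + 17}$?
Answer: $\frac{456821}{4042} \approx 113.02$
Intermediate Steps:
$H = - \frac{17}{4}$ ($H = \frac{1}{4} \left(-17\right) = - \frac{17}{4} \approx -4.25$)
$113 + \frac{H + 23}{29 + 57} \frac{-54 + 62}{77 + 17} = 113 + \frac{- \frac{17}{4} + 23}{29 + 57} \frac{-54 + 62}{77 + 17} = 113 + \frac{75}{4 \cdot 86} \cdot \frac{8}{94} = 113 + \frac{75}{4} \cdot \frac{1}{86} \cdot 8 \cdot \frac{1}{94} = 113 + \frac{75}{344} \cdot \frac{4}{47} = 113 + \frac{75}{4042} = \frac{456821}{4042}$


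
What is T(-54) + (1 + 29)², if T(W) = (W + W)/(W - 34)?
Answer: 19827/22 ≈ 901.23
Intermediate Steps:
T(W) = 2*W/(-34 + W) (T(W) = (2*W)/(-34 + W) = 2*W/(-34 + W))
T(-54) + (1 + 29)² = 2*(-54)/(-34 - 54) + (1 + 29)² = 2*(-54)/(-88) + 30² = 2*(-54)*(-1/88) + 900 = 27/22 + 900 = 19827/22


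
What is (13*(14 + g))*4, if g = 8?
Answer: 1144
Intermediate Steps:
(13*(14 + g))*4 = (13*(14 + 8))*4 = (13*22)*4 = 286*4 = 1144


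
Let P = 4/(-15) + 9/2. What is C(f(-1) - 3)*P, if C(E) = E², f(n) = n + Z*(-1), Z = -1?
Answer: 381/10 ≈ 38.100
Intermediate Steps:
f(n) = 1 + n (f(n) = n - 1*(-1) = n + 1 = 1 + n)
P = 127/30 (P = 4*(-1/15) + 9*(½) = -4/15 + 9/2 = 127/30 ≈ 4.2333)
C(f(-1) - 3)*P = ((1 - 1) - 3)²*(127/30) = (0 - 3)²*(127/30) = (-3)²*(127/30) = 9*(127/30) = 381/10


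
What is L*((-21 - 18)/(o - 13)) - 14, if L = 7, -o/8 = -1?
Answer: 203/5 ≈ 40.600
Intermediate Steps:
o = 8 (o = -8*(-1) = 8)
L*((-21 - 18)/(o - 13)) - 14 = 7*((-21 - 18)/(8 - 13)) - 14 = 7*(-39/(-5)) - 14 = 7*(-39*(-1/5)) - 14 = 7*(39/5) - 14 = 273/5 - 14 = 203/5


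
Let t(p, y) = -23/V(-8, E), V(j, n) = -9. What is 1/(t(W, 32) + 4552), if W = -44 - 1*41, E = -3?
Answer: 9/40991 ≈ 0.00021956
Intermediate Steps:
W = -85 (W = -44 - 41 = -85)
t(p, y) = 23/9 (t(p, y) = -23/(-9) = -23*(-1/9) = 23/9)
1/(t(W, 32) + 4552) = 1/(23/9 + 4552) = 1/(40991/9) = 9/40991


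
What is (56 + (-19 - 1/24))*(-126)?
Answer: -18627/4 ≈ -4656.8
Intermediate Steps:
(56 + (-19 - 1/24))*(-126) = (56 - 457/24)*(-126) = (887/24)*(-126) = -18627/4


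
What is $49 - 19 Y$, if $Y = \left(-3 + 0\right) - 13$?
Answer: $353$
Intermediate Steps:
$Y = -16$ ($Y = -3 - 13 = -16$)
$49 - 19 Y = 49 - -304 = 49 + 304 = 353$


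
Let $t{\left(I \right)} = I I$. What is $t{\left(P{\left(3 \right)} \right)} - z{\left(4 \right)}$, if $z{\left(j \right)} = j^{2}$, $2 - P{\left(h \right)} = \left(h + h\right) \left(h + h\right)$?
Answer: $1140$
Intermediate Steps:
$P{\left(h \right)} = 2 - 4 h^{2}$ ($P{\left(h \right)} = 2 - \left(h + h\right) \left(h + h\right) = 2 - 2 h 2 h = 2 - 4 h^{2}$)
$t{\left(I \right)} = I^{2}$
$t{\left(P{\left(3 \right)} \right)} - z{\left(4 \right)} = \left(2 - 4 \cdot 3^{2}\right)^{2} - 4^{2} = \left(2 - 36\right)^{2} - 16 = \left(-34\right)^{2} - 16 = 1156 - 16 = 1140$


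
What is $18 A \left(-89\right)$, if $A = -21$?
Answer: $33642$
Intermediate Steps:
$18 A \left(-89\right) = 18 \left(-21\right) \left(-89\right) = \left(-378\right) \left(-89\right) = 33642$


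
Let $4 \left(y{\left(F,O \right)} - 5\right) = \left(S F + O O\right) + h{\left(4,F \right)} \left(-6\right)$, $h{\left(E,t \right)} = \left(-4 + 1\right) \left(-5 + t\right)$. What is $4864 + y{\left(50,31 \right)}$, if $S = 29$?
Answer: $\frac{22697}{4} \approx 5674.3$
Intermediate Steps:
$h{\left(E,t \right)} = 15 - 3 t$ ($h{\left(E,t \right)} = - 3 \left(-5 + t\right) = 15 - 3 t$)
$y{\left(F,O \right)} = - \frac{35}{2} + \frac{O^{2}}{4} + \frac{47 F}{4}$ ($y{\left(F,O \right)} = 5 + \frac{\left(29 F + O O\right) + \left(15 - 3 F\right) \left(-6\right)}{4} = 5 + \frac{\left(29 F + O^{2}\right) + \left(-90 + 18 F\right)}{4} = 5 + \frac{\left(O^{2} + 29 F\right) + \left(-90 + 18 F\right)}{4} = 5 + \frac{-90 + O^{2} + 47 F}{4} = 5 + \left(- \frac{45}{2} + \frac{O^{2}}{4} + \frac{47 F}{4}\right) = - \frac{35}{2} + \frac{O^{2}}{4} + \frac{47 F}{4}$)
$4864 + y{\left(50,31 \right)} = 4864 + \left(- \frac{35}{2} + \frac{31^{2}}{4} + \frac{47}{4} \cdot 50\right) = 4864 + \left(- \frac{35}{2} + \frac{1}{4} \cdot 961 + \frac{1175}{2}\right) = 4864 + \left(- \frac{35}{2} + \frac{961}{4} + \frac{1175}{2}\right) = 4864 + \frac{3241}{4} = \frac{22697}{4}$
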